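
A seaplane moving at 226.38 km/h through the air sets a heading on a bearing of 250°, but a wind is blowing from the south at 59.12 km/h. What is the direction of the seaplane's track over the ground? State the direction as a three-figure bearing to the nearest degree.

265°

Taking east as x and north as y: velocity relative to the air = (-212.728, -77.427) km/h; the air relative to ground = (0.000, 59.120) km/h.
Velocity relative to ground = (-212.728, -77.427) + (0.000, 59.120) = (-212.728, -18.307) km/h.
Bearing = atan2(-212.73, -18.31) = 265.08° clockwise from north.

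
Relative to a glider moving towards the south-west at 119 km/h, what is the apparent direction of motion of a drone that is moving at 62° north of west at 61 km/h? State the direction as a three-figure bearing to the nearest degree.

Taking east as x and north as y: drone velocity = (-28.638, 53.860) km/h; glider velocity = (-84.146, -84.146) km/h.
Velocity of drone relative to glider = (-28.638, 53.860) − (-84.146, -84.146) = (55.508, 138.006) km/h.
Bearing = atan2(55.51, 138.01) = 21.91° clockwise from north.

022°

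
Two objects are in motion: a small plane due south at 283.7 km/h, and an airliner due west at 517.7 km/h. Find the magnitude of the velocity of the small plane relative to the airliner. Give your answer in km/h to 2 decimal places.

590.34 km/h

Taking east as x and north as y: small plane velocity = (0.000, -283.700) km/h; airliner velocity = (-517.700, 0.000) km/h.
Velocity of small plane relative to airliner = (0.000, -283.700) − (-517.700, 0.000) = (517.700, -283.700) km/h.
Magnitude = |(517.700, -283.700)| = 590.338 km/h.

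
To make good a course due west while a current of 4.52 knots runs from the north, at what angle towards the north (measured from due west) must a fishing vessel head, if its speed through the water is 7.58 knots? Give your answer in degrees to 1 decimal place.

36.6°

The current pushes perpendicular to the desired track; the heading must have a component into the current equal to 4.52 knots: 7.58 sin θ = 4.52.
sin θ = 0.5963, so θ = 36.606°.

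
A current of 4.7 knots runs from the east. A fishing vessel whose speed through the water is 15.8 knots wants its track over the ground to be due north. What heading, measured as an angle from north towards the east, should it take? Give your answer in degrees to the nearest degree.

17°

The current pushes perpendicular to the desired track; the heading must have a component into the current equal to 4.7 knots: 15.8 sin θ = 4.7.
sin θ = 0.2975, so θ = 17.306°.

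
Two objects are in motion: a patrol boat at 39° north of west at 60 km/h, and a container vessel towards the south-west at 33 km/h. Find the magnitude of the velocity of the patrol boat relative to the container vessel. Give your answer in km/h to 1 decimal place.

Taking east as x and north as y: patrol boat velocity = (-46.629, 37.759) km/h; container vessel velocity = (-23.335, -23.335) km/h.
Velocity of patrol boat relative to container vessel = (-46.629, 37.759) − (-23.335, -23.335) = (-23.294, 61.094) km/h.
Magnitude = |(-23.294, 61.094)| = 65.384 km/h.

65.4 km/h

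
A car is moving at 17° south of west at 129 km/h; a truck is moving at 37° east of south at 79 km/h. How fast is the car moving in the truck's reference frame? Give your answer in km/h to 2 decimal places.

Taking east as x and north as y: car velocity = (-123.363, -37.716) km/h; truck velocity = (47.543, -63.092) km/h.
Velocity of car relative to truck = (-123.363, -37.716) − (47.543, -63.092) = (-170.907, 25.376) km/h.
Magnitude = |(-170.907, 25.376)| = 172.780 km/h.

172.78 km/h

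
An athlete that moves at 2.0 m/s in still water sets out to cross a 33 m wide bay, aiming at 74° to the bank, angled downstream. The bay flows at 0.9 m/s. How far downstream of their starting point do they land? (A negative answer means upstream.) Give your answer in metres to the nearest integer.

Perpendicular speed = 1.923 m/s; crossing time = 33 / 1.923 = 17.165 s.
Net downstream speed = 1.451 m/s.
Drift = 1.451 × 17.165 = 24.911 m (downstream).

25 m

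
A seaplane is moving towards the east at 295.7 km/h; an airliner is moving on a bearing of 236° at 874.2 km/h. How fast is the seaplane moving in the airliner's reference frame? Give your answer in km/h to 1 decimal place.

1131.5 km/h

Taking east as x and north as y: seaplane velocity = (295.700, 0.000) km/h; airliner velocity = (-724.745, -488.846) km/h.
Velocity of seaplane relative to airliner = (295.700, 0.000) − (-724.745, -488.846) = (1020.445, 488.846) km/h.
Magnitude = |(1020.445, 488.846)| = 1131.494 km/h.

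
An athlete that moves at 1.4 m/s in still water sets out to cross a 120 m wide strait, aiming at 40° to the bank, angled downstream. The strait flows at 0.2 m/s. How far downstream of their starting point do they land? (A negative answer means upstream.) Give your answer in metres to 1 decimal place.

169.7 m

Perpendicular speed = 0.900 m/s; crossing time = 120 / 0.900 = 133.348 s.
Net downstream speed = 1.272 m/s.
Drift = 1.272 × 133.348 = 169.680 m (downstream).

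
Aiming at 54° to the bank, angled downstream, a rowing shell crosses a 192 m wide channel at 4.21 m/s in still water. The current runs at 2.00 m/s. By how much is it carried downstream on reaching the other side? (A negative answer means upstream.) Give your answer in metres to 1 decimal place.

252.2 m

Perpendicular speed = 3.406 m/s; crossing time = 192 / 3.406 = 56.372 s.
Net downstream speed = 4.475 m/s.
Drift = 4.475 × 56.372 = 252.240 m (downstream).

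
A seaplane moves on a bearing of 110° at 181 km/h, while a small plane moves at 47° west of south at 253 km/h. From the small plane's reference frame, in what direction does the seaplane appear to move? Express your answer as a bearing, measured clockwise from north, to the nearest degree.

073°

Taking east as x and north as y: seaplane velocity = (170.084, -61.906) km/h; small plane velocity = (-185.032, -172.546) km/h.
Velocity of seaplane relative to small plane = (170.084, -61.906) − (-185.032, -172.546) = (355.117, 110.640) km/h.
Bearing = atan2(355.12, 110.64) = 72.70° clockwise from north.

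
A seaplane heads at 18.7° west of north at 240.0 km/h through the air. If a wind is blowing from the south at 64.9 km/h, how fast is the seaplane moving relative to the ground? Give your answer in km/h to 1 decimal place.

302.2 km/h

Taking east as x and north as y: velocity relative to the air = (-76.947, 227.330) km/h; the air relative to ground = (0.000, 64.900) km/h.
Velocity relative to ground = (-76.947, 227.330) + (0.000, 64.900) = (-76.947, 292.230) km/h.
Speed = |(-76.947, 292.230)| = 302.191 km/h.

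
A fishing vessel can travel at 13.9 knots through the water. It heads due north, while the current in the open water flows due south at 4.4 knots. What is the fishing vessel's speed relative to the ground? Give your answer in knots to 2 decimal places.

Taking east as x and north as y: velocity relative to the water = (0.000, 13.900) knots; the water relative to ground = (0.000, -4.400) knots.
Velocity relative to ground = (0.000, 13.900) + (0.000, -4.400) = (0.000, 9.500) knots.
Speed = |(0.000, 9.500)| = 9.500 knots.

9.50 knots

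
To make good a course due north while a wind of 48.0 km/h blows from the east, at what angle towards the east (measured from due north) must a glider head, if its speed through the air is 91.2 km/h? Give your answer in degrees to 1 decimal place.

The wind pushes perpendicular to the desired track; the heading must have a component into the wind equal to 48.0 km/h: 91.2 sin θ = 48.0.
sin θ = 0.5263, so θ = 31.757°.

31.8°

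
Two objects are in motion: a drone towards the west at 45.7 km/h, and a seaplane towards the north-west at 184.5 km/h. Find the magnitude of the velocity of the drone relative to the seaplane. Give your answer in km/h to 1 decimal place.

Taking east as x and north as y: drone velocity = (-45.700, 0.000) km/h; seaplane velocity = (-130.461, 130.461) km/h.
Velocity of drone relative to seaplane = (-45.700, 0.000) − (-130.461, 130.461) = (84.761, -130.461) km/h.
Magnitude = |(84.761, -130.461)| = 155.578 km/h.

155.6 km/h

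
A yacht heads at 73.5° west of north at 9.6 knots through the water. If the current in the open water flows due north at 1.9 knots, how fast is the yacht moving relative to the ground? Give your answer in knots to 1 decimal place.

Taking east as x and north as y: velocity relative to the water = (-9.205, 2.727) knots; the water relative to ground = (0.000, 1.900) knots.
Velocity relative to ground = (-9.205, 2.727) + (0.000, 1.900) = (-9.205, 4.627) knots.
Speed = |(-9.205, 4.627)| = 10.302 knots.

10.3 knots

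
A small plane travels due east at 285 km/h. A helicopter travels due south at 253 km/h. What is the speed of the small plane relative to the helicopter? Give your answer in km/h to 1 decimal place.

381.1 km/h

Taking east as x and north as y: small plane velocity = (285.000, 0.000) km/h; helicopter velocity = (0.000, -253.000) km/h.
Velocity of small plane relative to helicopter = (285.000, 0.000) − (0.000, -253.000) = (285.000, 253.000) km/h.
Magnitude = |(285.000, 253.000)| = 381.096 km/h.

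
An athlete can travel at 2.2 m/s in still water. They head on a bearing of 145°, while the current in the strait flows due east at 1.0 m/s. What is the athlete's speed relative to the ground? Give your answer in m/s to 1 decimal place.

Taking east as x and north as y: velocity relative to the water = (1.262, -1.802) m/s; the water relative to ground = (1.000, 0.000) m/s.
Velocity relative to ground = (1.262, -1.802) + (1.000, 0.000) = (2.262, -1.802) m/s.
Speed = |(2.262, -1.802)| = 2.892 m/s.

2.9 m/s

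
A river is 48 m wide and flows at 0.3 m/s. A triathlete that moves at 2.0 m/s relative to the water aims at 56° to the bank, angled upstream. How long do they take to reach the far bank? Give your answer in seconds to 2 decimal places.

28.95 s

The component of the triathlete's velocity perpendicular to the bank is 2.0 × sin 56° = 1.658 m/s.
The flow acts along the bank and has no component across it.
Time = 48 / 1.658 = 28.949 s.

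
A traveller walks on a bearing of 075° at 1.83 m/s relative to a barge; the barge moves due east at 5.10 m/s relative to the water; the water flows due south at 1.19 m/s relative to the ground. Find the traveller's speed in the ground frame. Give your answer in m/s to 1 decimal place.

In east/north components (m/s): traveller relative to barge = (1.768, 0.474); barge relative to water = (5.100, 0.000); water relative to ground = (0.000, -1.190).
Sum = (6.868, -0.716) m/s.
Speed = |(6.868, -0.716)| = 6.905 m/s.

6.9 m/s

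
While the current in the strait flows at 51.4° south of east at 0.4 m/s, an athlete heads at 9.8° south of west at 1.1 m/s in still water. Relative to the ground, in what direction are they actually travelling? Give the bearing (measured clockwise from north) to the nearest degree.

239°

Taking east as x and north as y: velocity relative to the water = (-1.084, -0.187) m/s; the water relative to ground = (0.250, -0.313) m/s.
Velocity relative to ground = (-1.084, -0.187) + (0.250, -0.313) = (-0.834, -0.500) m/s.
Bearing = atan2(-0.83, -0.50) = 239.08° clockwise from north.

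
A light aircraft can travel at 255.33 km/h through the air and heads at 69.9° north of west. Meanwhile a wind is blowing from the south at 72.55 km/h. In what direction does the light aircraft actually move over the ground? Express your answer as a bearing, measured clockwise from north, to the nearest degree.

344°

Taking east as x and north as y: velocity relative to the air = (-87.747, 239.779) km/h; the air relative to ground = (0.000, 72.550) km/h.
Velocity relative to ground = (-87.747, 239.779) + (0.000, 72.550) = (-87.747, 312.329) km/h.
Bearing = atan2(-87.75, 312.33) = 344.31° clockwise from north.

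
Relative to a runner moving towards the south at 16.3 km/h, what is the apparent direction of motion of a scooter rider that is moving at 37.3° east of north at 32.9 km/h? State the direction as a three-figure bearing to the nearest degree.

Taking east as x and north as y: scooter rider velocity = (19.937, 26.171) km/h; runner velocity = (0.000, -16.300) km/h.
Velocity of scooter rider relative to runner = (19.937, 26.171) − (0.000, -16.300) = (19.937, 42.471) km/h.
Bearing = atan2(19.94, 42.47) = 25.15° clockwise from north.

025°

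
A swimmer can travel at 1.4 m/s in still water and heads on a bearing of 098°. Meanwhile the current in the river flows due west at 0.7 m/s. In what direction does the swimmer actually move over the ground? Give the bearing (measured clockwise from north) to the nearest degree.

106°

Taking east as x and north as y: velocity relative to the water = (1.386, -0.195) m/s; the water relative to ground = (-0.700, 0.000) m/s.
Velocity relative to ground = (1.386, -0.195) + (-0.700, 0.000) = (0.686, -0.195) m/s.
Bearing = atan2(0.69, -0.19) = 105.85° clockwise from north.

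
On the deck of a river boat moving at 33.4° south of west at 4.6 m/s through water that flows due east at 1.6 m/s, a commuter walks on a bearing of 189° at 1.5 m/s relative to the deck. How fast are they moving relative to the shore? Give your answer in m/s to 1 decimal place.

In east/north components (m/s): commuter relative to river boat = (-0.235, -1.482); river boat relative to water = (-3.840, -2.532); water relative to ground = (1.600, 0.000).
Sum = (-2.475, -4.014) m/s.
Speed = |(-2.475, -4.014)| = 4.715 m/s.

4.7 m/s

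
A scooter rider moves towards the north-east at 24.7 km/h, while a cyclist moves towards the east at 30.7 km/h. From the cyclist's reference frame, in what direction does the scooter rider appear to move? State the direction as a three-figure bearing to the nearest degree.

Taking east as x and north as y: scooter rider velocity = (17.466, 17.466) km/h; cyclist velocity = (30.700, 0.000) km/h.
Velocity of scooter rider relative to cyclist = (17.466, 17.466) − (30.700, 0.000) = (-13.234, 17.466) km/h.
Bearing = atan2(-13.23, 17.47) = 322.85° clockwise from north.

323°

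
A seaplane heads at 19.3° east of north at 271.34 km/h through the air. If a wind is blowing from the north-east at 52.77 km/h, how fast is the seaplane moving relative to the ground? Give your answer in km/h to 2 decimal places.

Taking east as x and north as y: velocity relative to the air = (89.682, 256.091) km/h; the air relative to ground = (-37.314, -37.314) km/h.
Velocity relative to ground = (89.682, 256.091) + (-37.314, -37.314) = (52.368, 218.777) km/h.
Speed = |(52.368, 218.777)| = 224.957 km/h.

224.96 km/h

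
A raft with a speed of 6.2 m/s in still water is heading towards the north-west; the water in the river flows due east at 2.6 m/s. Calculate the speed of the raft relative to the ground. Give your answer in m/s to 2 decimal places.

4.73 m/s

Taking east as x and north as y: velocity relative to the water = (-4.384, 4.384) m/s; the water relative to ground = (2.600, 0.000) m/s.
Velocity relative to ground = (-4.384, 4.384) + (2.600, 0.000) = (-1.784, 4.384) m/s.
Speed = |(-1.784, 4.384)| = 4.733 m/s.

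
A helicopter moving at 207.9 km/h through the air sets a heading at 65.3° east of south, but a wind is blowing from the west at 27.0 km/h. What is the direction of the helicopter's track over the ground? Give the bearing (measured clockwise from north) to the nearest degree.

112°

Taking east as x and north as y: velocity relative to the air = (188.879, -86.875) km/h; the air relative to ground = (27.000, 0.000) km/h.
Velocity relative to ground = (188.879, -86.875) + (27.000, 0.000) = (215.879, -86.875) km/h.
Bearing = atan2(215.88, -86.87) = 111.92° clockwise from north.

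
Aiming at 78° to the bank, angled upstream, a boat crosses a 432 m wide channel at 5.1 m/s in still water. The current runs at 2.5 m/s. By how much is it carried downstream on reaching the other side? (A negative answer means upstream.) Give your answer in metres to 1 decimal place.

124.7 m

Perpendicular speed = 4.989 m/s; crossing time = 432 / 4.989 = 86.598 s.
Net downstream speed = 1.440 m/s.
Drift = 1.440 × 86.598 = 124.671 m (downstream).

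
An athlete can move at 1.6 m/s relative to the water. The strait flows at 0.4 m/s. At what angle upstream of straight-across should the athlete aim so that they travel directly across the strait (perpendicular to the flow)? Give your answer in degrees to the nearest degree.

14°

To cancel the current, the upstream component of the athlete's velocity must equal the flow: 1.6 sin θ = 0.4.
sin θ = 0.4 / 1.6 = 0.2500.
θ = arcsin(0.2500) = 14.478°.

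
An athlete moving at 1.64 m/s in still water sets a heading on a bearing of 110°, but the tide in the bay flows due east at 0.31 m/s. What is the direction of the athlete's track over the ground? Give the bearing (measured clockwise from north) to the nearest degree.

Taking east as x and north as y: velocity relative to the water = (1.541, -0.561) m/s; the water relative to ground = (0.310, 0.000) m/s.
Velocity relative to ground = (1.541, -0.561) + (0.310, 0.000) = (1.851, -0.561) m/s.
Bearing = atan2(1.85, -0.56) = 106.86° clockwise from north.

107°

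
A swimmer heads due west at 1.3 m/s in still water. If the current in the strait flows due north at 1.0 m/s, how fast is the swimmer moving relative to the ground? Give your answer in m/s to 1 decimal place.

1.6 m/s

Taking east as x and north as y: velocity relative to the water = (-1.300, 0.000) m/s; the water relative to ground = (0.000, 1.000) m/s.
Velocity relative to ground = (-1.300, 0.000) + (0.000, 1.000) = (-1.300, 1.000) m/s.
Speed = |(-1.300, 1.000)| = 1.640 m/s.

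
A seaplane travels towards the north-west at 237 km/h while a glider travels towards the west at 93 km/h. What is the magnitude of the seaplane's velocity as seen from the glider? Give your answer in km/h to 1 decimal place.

183.4 km/h

Taking east as x and north as y: seaplane velocity = (-167.584, 167.584) km/h; glider velocity = (-93.000, 0.000) km/h.
Velocity of seaplane relative to glider = (-167.584, 167.584) − (-93.000, 0.000) = (-74.584, 167.584) km/h.
Magnitude = |(-74.584, 167.584)| = 183.432 km/h.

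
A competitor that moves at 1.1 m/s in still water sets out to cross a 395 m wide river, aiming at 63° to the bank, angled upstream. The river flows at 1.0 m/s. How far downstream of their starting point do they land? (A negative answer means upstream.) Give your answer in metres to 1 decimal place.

Perpendicular speed = 0.980 m/s; crossing time = 395 / 0.980 = 403.017 s.
Net downstream speed = 0.501 m/s.
Drift = 0.501 × 403.017 = 201.755 m (downstream).

201.8 m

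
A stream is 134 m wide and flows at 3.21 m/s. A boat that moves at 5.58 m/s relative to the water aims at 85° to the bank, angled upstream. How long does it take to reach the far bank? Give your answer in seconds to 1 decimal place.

The component of the boat's velocity perpendicular to the bank is 5.58 × sin 85° = 5.559 m/s.
The flow acts along the bank and has no component across it.
Time = 134 / 5.559 = 24.106 s.

24.1 s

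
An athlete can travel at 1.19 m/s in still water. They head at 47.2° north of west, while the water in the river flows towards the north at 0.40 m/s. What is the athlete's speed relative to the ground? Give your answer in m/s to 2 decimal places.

Taking east as x and north as y: velocity relative to the water = (-0.809, 0.873) m/s; the water relative to ground = (0.000, 0.400) m/s.
Velocity relative to ground = (-0.809, 0.873) + (0.000, 0.400) = (-0.809, 1.273) m/s.
Speed = |(-0.809, 1.273)| = 1.508 m/s.

1.51 m/s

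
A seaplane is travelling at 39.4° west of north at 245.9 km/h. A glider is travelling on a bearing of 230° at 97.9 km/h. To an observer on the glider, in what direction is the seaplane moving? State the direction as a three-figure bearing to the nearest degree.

342°

Taking east as x and north as y: seaplane velocity = (-156.080, 190.015) km/h; glider velocity = (-74.996, -62.929) km/h.
Velocity of seaplane relative to glider = (-156.080, 190.015) − (-74.996, -62.929) = (-81.084, 252.944) km/h.
Bearing = atan2(-81.08, 252.94) = 342.23° clockwise from north.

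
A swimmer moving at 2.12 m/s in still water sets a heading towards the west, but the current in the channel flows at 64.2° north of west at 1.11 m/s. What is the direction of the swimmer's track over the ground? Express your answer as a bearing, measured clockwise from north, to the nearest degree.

Taking east as x and north as y: velocity relative to the water = (-2.120, 0.000) m/s; the water relative to ground = (-0.483, 0.999) m/s.
Velocity relative to ground = (-2.120, 0.000) + (-0.483, 0.999) = (-2.603, 0.999) m/s.
Bearing = atan2(-2.60, 1.00) = 291.00° clockwise from north.

291°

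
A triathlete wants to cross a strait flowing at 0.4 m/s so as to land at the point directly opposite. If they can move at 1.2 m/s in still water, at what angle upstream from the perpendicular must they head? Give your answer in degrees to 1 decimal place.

To cancel the current, the upstream component of the triathlete's velocity must equal the flow: 1.2 sin θ = 0.4.
sin θ = 0.4 / 1.2 = 0.3333.
θ = arcsin(0.3333) = 19.471°.

19.5°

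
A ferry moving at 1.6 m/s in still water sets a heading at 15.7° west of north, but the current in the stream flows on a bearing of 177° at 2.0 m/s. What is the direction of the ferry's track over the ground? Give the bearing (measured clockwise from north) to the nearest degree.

Taking east as x and north as y: velocity relative to the water = (-0.433, 1.540) m/s; the water relative to ground = (0.105, -1.997) m/s.
Velocity relative to ground = (-0.433, 1.540) + (0.105, -1.997) = (-0.328, -0.457) m/s.
Bearing = atan2(-0.33, -0.46) = 215.69° clockwise from north.

216°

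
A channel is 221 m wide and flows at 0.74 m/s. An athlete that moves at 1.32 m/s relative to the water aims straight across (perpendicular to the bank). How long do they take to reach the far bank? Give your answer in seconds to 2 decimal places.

167.42 s

The component of the athlete's velocity perpendicular to the bank is 1.32 m/s.
The flow acts along the bank and has no component across it.
Time = 221 / 1.320 = 167.424 s.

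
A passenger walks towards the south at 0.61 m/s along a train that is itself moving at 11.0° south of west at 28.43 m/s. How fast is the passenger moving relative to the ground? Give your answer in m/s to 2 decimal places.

Taking east as x and north as y: train velocity = (-27.908, -5.425) m/s; passenger velocity relative to train = (0.000, -0.610) m/s.
Velocity relative to ground = (-27.908, -5.425) + (0.000, -0.610) = (-27.908, -6.035) m/s.
Speed = |(-27.908, -6.035)| = 28.553 m/s.

28.55 m/s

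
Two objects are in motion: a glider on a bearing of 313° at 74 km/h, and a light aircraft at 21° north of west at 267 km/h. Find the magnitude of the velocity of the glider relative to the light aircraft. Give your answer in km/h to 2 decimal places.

200.32 km/h

Taking east as x and north as y: glider velocity = (-54.120, 50.468) km/h; light aircraft velocity = (-249.266, 95.684) km/h.
Velocity of glider relative to light aircraft = (-54.120, 50.468) − (-249.266, 95.684) = (195.146, -45.216) km/h.
Magnitude = |(195.146, -45.216)| = 200.316 km/h.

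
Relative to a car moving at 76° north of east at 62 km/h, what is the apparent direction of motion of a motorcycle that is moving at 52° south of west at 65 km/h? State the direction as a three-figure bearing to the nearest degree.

Taking east as x and north as y: motorcycle velocity = (-40.018, -51.221) km/h; car velocity = (14.999, 60.158) km/h.
Velocity of motorcycle relative to car = (-40.018, -51.221) − (14.999, 60.158) = (-55.017, -111.379) km/h.
Bearing = atan2(-55.02, -111.38) = 206.29° clockwise from north.

206°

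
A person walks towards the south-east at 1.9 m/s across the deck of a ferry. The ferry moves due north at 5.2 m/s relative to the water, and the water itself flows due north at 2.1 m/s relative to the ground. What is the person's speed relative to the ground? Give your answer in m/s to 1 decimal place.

6.1 m/s

In east/north components (m/s): person relative to ferry = (1.344, -1.344); ferry relative to water = (0.000, 5.200); water relative to ground = (0.000, 2.100).
Sum = (1.344, 5.956) m/s.
Speed = |(1.344, 5.956)| = 6.106 m/s.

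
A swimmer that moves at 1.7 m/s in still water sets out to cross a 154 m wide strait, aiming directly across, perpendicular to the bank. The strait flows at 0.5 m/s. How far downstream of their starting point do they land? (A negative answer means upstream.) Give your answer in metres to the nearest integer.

45 m

Perpendicular speed = 1.700 m/s; crossing time = 154 / 1.700 = 90.588 s.
Net downstream speed = 0.500 m/s.
Drift = 0.500 × 90.588 = 45.294 m (downstream).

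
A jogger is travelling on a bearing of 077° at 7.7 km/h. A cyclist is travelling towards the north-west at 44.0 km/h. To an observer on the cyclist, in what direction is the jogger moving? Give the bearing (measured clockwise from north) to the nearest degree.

Taking east as x and north as y: jogger velocity = (7.503, 1.732) km/h; cyclist velocity = (-31.113, 31.113) km/h.
Velocity of jogger relative to cyclist = (7.503, 1.732) − (-31.113, 31.113) = (38.615, -29.381) km/h.
Bearing = atan2(38.62, -29.38) = 127.27° clockwise from north.

127°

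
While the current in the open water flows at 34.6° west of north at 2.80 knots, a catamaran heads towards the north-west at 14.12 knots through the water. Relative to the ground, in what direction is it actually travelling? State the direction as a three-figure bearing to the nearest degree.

317°

Taking east as x and north as y: velocity relative to the water = (-9.984, 9.984) knots; the water relative to ground = (-1.590, 2.305) knots.
Velocity relative to ground = (-9.984, 9.984) + (-1.590, 2.305) = (-11.574, 12.289) knots.
Bearing = atan2(-11.57, 12.29) = 316.72° clockwise from north.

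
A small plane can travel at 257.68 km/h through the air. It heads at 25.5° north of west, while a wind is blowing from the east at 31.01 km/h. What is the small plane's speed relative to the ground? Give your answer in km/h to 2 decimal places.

285.98 km/h

Taking east as x and north as y: velocity relative to the air = (-232.578, 110.934) km/h; the air relative to ground = (-31.010, 0.000) km/h.
Velocity relative to ground = (-232.578, 110.934) + (-31.010, 0.000) = (-263.588, 110.934) km/h.
Speed = |(-263.588, 110.934)| = 285.981 km/h.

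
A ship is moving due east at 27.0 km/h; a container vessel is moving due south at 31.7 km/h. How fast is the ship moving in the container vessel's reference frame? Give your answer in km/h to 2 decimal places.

41.64 km/h

Taking east as x and north as y: ship velocity = (27.000, 0.000) km/h; container vessel velocity = (0.000, -31.700) km/h.
Velocity of ship relative to container vessel = (27.000, 0.000) − (0.000, -31.700) = (27.000, 31.700) km/h.
Magnitude = |(27.000, 31.700)| = 41.640 km/h.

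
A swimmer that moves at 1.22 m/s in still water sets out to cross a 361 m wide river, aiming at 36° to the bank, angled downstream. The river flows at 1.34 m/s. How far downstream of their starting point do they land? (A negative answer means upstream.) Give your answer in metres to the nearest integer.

1171 m

Perpendicular speed = 0.717 m/s; crossing time = 361 / 0.717 = 503.418 s.
Net downstream speed = 2.327 m/s.
Drift = 2.327 × 503.418 = 1171.454 m (downstream).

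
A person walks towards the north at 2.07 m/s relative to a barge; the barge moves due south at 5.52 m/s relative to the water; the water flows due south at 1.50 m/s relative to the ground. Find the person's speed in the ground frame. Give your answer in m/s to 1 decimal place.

5.0 m/s

In east/north components (m/s): person relative to barge = (0.000, 2.070); barge relative to water = (0.000, -5.520); water relative to ground = (0.000, -1.500).
Sum = (0.000, -4.950) m/s.
Speed = |(0.000, -4.950)| = 4.950 m/s.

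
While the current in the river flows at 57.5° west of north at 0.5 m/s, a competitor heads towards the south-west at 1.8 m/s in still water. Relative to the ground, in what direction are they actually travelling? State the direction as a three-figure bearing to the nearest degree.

Taking east as x and north as y: velocity relative to the water = (-1.273, -1.273) m/s; the water relative to ground = (-0.422, 0.269) m/s.
Velocity relative to ground = (-1.273, -1.273) + (-0.422, 0.269) = (-1.694, -1.004) m/s.
Bearing = atan2(-1.69, -1.00) = 239.35° clockwise from north.

239°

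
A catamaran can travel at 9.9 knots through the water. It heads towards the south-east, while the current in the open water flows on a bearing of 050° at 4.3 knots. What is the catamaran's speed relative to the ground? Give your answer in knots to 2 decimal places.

Taking east as x and north as y: velocity relative to the water = (7.000, -7.000) knots; the water relative to ground = (3.294, 2.764) knots.
Velocity relative to ground = (7.000, -7.000) + (3.294, 2.764) = (10.294, -4.236) knots.
Speed = |(10.294, -4.236)| = 11.132 knots.

11.13 knots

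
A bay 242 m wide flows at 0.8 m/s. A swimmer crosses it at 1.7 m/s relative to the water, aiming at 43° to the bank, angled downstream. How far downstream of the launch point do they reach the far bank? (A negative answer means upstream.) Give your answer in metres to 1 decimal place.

426.5 m

Perpendicular speed = 1.159 m/s; crossing time = 242 / 1.159 = 208.729 s.
Net downstream speed = 2.043 m/s.
Drift = 2.043 × 208.729 = 426.497 m (downstream).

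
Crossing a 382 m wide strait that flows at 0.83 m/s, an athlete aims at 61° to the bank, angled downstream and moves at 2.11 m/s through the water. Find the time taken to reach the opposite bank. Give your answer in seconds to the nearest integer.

207 s

The component of the athlete's velocity perpendicular to the bank is 2.11 × sin 61° = 1.845 m/s.
The flow acts along the bank and has no component across it.
Time = 382 / 1.845 = 206.996 s.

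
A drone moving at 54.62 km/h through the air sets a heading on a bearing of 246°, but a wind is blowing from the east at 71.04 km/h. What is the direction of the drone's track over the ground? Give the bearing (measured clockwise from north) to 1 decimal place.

259.6°

Taking east as x and north as y: velocity relative to the air = (-49.898, -22.216) km/h; the air relative to ground = (-71.040, 0.000) km/h.
Velocity relative to ground = (-49.898, -22.216) + (-71.040, 0.000) = (-120.938, -22.216) km/h.
Bearing = atan2(-120.94, -22.22) = 259.59° clockwise from north.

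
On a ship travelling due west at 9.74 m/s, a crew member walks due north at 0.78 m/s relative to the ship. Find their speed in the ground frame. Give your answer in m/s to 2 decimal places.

9.77 m/s

Taking east as x and north as y: ship velocity = (-9.740, 0.000) m/s; crew member velocity relative to ship = (0.000, 0.780) m/s.
Velocity relative to ground = (-9.740, 0.000) + (0.000, 0.780) = (-9.740, 0.780) m/s.
Speed = |(-9.740, 0.780)| = 9.771 m/s.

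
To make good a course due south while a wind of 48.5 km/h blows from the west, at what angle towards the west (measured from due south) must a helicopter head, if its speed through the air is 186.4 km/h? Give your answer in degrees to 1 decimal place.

The wind pushes perpendicular to the desired track; the heading must have a component into the wind equal to 48.5 km/h: 186.4 sin θ = 48.5.
sin θ = 0.2602, so θ = 15.082°.

15.1°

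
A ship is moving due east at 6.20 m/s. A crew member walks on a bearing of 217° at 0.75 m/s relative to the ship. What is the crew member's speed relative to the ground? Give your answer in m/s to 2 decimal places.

5.78 m/s

Taking east as x and north as y: ship velocity = (6.200, 0.000) m/s; crew member velocity relative to ship = (-0.451, -0.599) m/s.
Velocity relative to ground = (6.200, 0.000) + (-0.451, -0.599) = (5.749, -0.599) m/s.
Speed = |(5.749, -0.599)| = 5.780 m/s.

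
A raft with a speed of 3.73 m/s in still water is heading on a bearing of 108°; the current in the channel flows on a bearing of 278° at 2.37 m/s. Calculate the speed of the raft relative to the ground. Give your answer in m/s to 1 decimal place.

1.5 m/s

Taking east as x and north as y: velocity relative to the water = (3.547, -1.153) m/s; the water relative to ground = (-2.347, 0.330) m/s.
Velocity relative to ground = (3.547, -1.153) + (-2.347, 0.330) = (1.201, -0.823) m/s.
Speed = |(1.201, -0.823)| = 1.455 m/s.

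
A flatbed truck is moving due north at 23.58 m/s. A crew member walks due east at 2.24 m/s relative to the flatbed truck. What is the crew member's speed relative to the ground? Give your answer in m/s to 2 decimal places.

23.69 m/s

Taking east as x and north as y: flatbed truck velocity = (0.000, 23.580) m/s; crew member velocity relative to flatbed truck = (2.240, 0.000) m/s.
Velocity relative to ground = (0.000, 23.580) + (2.240, 0.000) = (2.240, 23.580) m/s.
Speed = |(2.240, 23.580)| = 23.686 m/s.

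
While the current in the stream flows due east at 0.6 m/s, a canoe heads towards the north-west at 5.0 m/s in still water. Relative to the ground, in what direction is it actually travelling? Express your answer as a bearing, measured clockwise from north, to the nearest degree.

320°

Taking east as x and north as y: velocity relative to the water = (-3.536, 3.536) m/s; the water relative to ground = (0.600, 0.000) m/s.
Velocity relative to ground = (-3.536, 3.536) + (0.600, 0.000) = (-2.936, 3.536) m/s.
Bearing = atan2(-2.94, 3.54) = 320.30° clockwise from north.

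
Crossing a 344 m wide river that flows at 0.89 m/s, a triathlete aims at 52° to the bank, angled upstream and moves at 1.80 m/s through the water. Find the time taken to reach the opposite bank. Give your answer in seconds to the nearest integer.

243 s

The component of the triathlete's velocity perpendicular to the bank is 1.80 × sin 52° = 1.418 m/s.
The flow acts along the bank and has no component across it.
Time = 344 / 1.418 = 242.523 s.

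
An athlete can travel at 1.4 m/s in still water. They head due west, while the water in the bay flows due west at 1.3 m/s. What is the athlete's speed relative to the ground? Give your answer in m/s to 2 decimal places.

Taking east as x and north as y: velocity relative to the water = (-1.400, 0.000) m/s; the water relative to ground = (-1.300, 0.000) m/s.
Velocity relative to ground = (-1.400, 0.000) + (-1.300, 0.000) = (-2.700, 0.000) m/s.
Speed = |(-2.700, 0.000)| = 2.700 m/s.

2.70 m/s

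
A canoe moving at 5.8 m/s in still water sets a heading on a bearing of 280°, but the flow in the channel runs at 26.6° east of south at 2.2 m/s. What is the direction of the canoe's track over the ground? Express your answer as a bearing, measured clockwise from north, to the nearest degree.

259°

Taking east as x and north as y: velocity relative to the water = (-5.712, 1.007) m/s; the water relative to ground = (0.985, -1.967) m/s.
Velocity relative to ground = (-5.712, 1.007) + (0.985, -1.967) = (-4.727, -0.960) m/s.
Bearing = atan2(-4.73, -0.96) = 258.52° clockwise from north.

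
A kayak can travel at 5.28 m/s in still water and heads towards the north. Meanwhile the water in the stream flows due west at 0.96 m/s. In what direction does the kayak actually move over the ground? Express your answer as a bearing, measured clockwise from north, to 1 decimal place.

Taking east as x and north as y: velocity relative to the water = (0.000, 5.280) m/s; the water relative to ground = (-0.960, 0.000) m/s.
Velocity relative to ground = (0.000, 5.280) + (-0.960, 0.000) = (-0.960, 5.280) m/s.
Bearing = atan2(-0.96, 5.28) = 349.70° clockwise from north.

349.7°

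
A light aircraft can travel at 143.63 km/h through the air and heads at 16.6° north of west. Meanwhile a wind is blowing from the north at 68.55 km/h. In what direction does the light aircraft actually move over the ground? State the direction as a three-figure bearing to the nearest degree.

Taking east as x and north as y: velocity relative to the air = (-137.644, 41.033) km/h; the air relative to ground = (0.000, -68.550) km/h.
Velocity relative to ground = (-137.644, 41.033) + (0.000, -68.550) = (-137.644, -27.517) km/h.
Bearing = atan2(-137.64, -27.52) = 258.69° clockwise from north.

259°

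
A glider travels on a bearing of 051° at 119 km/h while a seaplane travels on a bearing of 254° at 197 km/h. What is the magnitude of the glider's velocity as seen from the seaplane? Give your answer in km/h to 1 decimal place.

310.0 km/h

Taking east as x and north as y: glider velocity = (92.480, 74.889) km/h; seaplane velocity = (-189.369, -54.301) km/h.
Velocity of glider relative to seaplane = (92.480, 74.889) − (-189.369, -54.301) = (281.849, 129.190) km/h.
Magnitude = |(281.849, 129.190)| = 310.046 km/h.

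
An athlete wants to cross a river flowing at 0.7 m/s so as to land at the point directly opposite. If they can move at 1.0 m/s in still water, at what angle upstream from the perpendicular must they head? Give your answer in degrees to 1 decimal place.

To cancel the current, the upstream component of the athlete's velocity must equal the flow: 1.0 sin θ = 0.7.
sin θ = 0.7 / 1.0 = 0.7000.
θ = arcsin(0.7000) = 44.427°.

44.4°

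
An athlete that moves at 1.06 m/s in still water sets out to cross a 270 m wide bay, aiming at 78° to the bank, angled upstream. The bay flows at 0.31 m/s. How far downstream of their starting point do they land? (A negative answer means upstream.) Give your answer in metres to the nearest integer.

Perpendicular speed = 1.037 m/s; crossing time = 270 / 1.037 = 260.408 s.
Net downstream speed = 0.090 m/s.
Drift = 0.090 × 260.408 = 23.336 m (downstream).

23 m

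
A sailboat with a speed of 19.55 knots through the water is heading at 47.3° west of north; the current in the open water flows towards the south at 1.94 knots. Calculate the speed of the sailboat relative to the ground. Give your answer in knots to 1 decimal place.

Taking east as x and north as y: velocity relative to the water = (-14.368, 13.258) knots; the water relative to ground = (0.000, -1.940) knots.
Velocity relative to ground = (-14.368, 13.258) + (0.000, -1.940) = (-14.368, 11.318) knots.
Speed = |(-14.368, 11.318)| = 18.290 knots.

18.3 knots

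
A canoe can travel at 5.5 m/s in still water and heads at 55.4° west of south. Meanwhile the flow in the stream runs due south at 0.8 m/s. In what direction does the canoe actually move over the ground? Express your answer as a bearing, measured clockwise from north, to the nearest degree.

229°

Taking east as x and north as y: velocity relative to the water = (-4.527, -3.123) m/s; the water relative to ground = (0.000, -0.800) m/s.
Velocity relative to ground = (-4.527, -3.123) + (0.000, -0.800) = (-4.527, -3.923) m/s.
Bearing = atan2(-4.53, -3.92) = 229.09° clockwise from north.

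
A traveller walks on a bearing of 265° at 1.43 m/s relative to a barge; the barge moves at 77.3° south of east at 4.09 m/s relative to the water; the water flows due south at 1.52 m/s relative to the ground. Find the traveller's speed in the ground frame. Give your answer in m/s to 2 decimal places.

5.66 m/s

In east/north components (m/s): traveller relative to barge = (-1.425, -0.125); barge relative to water = (0.899, -3.990); water relative to ground = (0.000, -1.520).
Sum = (-0.525, -5.635) m/s.
Speed = |(-0.525, -5.635)| = 5.659 m/s.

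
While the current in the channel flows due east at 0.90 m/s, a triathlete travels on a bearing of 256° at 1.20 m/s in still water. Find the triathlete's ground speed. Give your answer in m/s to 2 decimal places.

0.39 m/s

Taking east as x and north as y: velocity relative to the water = (-1.164, -0.290) m/s; the water relative to ground = (0.900, 0.000) m/s.
Velocity relative to ground = (-1.164, -0.290) + (0.900, 0.000) = (-0.264, -0.290) m/s.
Speed = |(-0.264, -0.290)| = 0.393 m/s.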